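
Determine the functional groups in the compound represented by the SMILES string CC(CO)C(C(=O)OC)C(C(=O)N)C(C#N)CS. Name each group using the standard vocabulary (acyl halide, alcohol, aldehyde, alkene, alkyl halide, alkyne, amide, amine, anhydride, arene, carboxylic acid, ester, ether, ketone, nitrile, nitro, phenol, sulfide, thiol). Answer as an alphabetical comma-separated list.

Working along the chain:
  CH(CH2OH): pendant –CH2OH on an sp³ backbone C → alcohol.
  CH(COOCH3): pendant –COOCH3: carbonyl C bonded to C and –OCH3 → ester.
  CH(CONH2): pendant –CONH2: carbonyl C bonded to C and N → amide.
  CH(CN): pendant –C≡N: nitrile.
  CH2SH: –SH on an sp³ carbon → thiol.

alcohol, amide, ester, nitrile, thiol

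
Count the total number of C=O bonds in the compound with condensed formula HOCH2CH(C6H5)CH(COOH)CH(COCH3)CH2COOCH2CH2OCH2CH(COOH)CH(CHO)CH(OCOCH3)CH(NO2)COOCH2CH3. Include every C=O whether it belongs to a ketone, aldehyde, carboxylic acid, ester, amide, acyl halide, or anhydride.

CH(COOH): carboxylic acid, 1 C=O (running total 1).
CH(COCH3): ketone, 1 C=O (running total 2).
CH2COOCH2: ester, 1 C=O (running total 3).
CH(COOH): carboxylic acid, 1 C=O (running total 4).
CH(CHO): aldehyde, 1 C=O (running total 5).
CH(OCOCH3): ester, 1 C=O (running total 6).
COOCH2CH3: ester, 1 C=O (running total 7).

7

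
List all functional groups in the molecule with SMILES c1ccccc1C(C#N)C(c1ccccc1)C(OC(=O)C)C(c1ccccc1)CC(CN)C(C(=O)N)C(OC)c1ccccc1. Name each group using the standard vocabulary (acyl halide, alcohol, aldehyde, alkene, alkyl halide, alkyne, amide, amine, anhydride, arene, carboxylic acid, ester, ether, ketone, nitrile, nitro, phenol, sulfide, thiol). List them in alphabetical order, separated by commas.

amide, amine, arene, ester, ether, nitrile

Reading the structure from left to right:
  C6H5: C6H5– phenyl ring → arene.
  CH(CN): pendant –C≡N: nitrile.
  CH(C6H5): pendant –C6H5: benzene ring → arene.
  CH(OCOCH3): pendant –OC(=O)CH3: an acyloxy group → ester.
  CH(C6H5): pendant –C6H5: benzene ring → arene.
  CH(CH2NH2): pendant –CH2NH2: N on sp³ C, no adjacent C=O → amine.
  CH(CONH2): pendant –CONH2: carbonyl C bonded to C and N → amide.
  CH(OCH3): pendant –OCH3: C–O–C with sp³ C, no adjacent C=O → ether.
  C6H5: –C6H5 phenyl ring → arene.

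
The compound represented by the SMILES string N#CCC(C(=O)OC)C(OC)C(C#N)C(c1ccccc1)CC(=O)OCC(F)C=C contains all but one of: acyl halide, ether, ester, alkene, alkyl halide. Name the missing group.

alkyl halide: present (CH(F) — halogen on an sp³ carbon → alkyl halide).
ether: present (CH(OCH3) — pendant –OCH3: C–O–C with sp³ C, no adjacent C=O → ether).
alkene: present (CH=CH2 — C=C double bond → alkene).
ester: present (CH(COOCH3) — pendant –COOCH3: carbonyl C bonded to C and –OCH3 → ester).
acyl halide: no segment matches this pattern.

acyl halide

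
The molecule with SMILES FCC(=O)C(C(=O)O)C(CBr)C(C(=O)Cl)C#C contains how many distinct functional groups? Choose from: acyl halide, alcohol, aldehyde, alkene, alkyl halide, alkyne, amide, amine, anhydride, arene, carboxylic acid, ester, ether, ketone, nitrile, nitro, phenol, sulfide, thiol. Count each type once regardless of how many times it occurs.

5

halogen on an sp³ carbon → alkyl halide.
–C(=O)– with carbon on both sides → ketone.
pendant –COOH: carbonyl C bonded to C and –OH → carboxylic acid.
pendant –CH2X: halogen on sp³ carbon → alkyl halide.
pendant –C(=O)X: carbonyl C bonded to C and halogen → acyl halide.
C≡C triple bond → alkyne.
Distinct types present: acyl halide, alkyl halide, alkyne, carboxylic acid, ketone.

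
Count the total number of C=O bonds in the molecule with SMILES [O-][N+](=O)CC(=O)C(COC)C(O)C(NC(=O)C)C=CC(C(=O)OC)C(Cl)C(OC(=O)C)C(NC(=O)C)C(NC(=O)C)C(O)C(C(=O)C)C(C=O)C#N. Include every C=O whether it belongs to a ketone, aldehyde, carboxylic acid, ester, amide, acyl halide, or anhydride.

8

CO: ketone, 1 C=O (running total 1).
CH(NHCOCH3): amide, 1 C=O (running total 2).
CH(COOCH3): ester, 1 C=O (running total 3).
CH(OCOCH3): ester, 1 C=O (running total 4).
CH(NHCOCH3): amide, 1 C=O (running total 5).
CH(NHCOCH3): amide, 1 C=O (running total 6).
CH(COCH3): ketone, 1 C=O (running total 7).
CH(CHO): aldehyde, 1 C=O (running total 8).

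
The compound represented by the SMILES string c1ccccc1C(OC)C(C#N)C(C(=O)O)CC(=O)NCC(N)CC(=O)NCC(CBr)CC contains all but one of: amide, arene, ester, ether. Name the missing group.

ether: present (CH(OCH3) — pendant –OCH3: C–O–C with sp³ C, no adjacent C=O → ether).
arene: present (C6H5 — C6H5– phenyl ring → arene).
amide: present (CH2CONHCH2 — –C(=O)–N– linkage → amide (the N is not an amine)).
ester: no segment matches this pattern.

ester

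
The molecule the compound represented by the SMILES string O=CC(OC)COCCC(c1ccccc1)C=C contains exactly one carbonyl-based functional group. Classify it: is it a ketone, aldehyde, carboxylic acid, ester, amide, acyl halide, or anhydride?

aldehyde

The carbonyl is in the OHC segment: terminal –CHO: carbonyl C bonded to H and C → aldehyde.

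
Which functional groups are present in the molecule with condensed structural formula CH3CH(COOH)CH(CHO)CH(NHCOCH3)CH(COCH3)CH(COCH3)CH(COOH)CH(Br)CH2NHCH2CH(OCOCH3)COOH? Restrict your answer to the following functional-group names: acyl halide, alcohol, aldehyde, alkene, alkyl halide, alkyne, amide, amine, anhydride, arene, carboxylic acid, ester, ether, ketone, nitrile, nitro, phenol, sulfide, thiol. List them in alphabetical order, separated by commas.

pendant –COOH: carbonyl C bonded to C and –OH → carboxylic acid.
pendant –CHO: carbonyl C bonded to C and H → aldehyde.
pendant –NHC(=O)CH3: N bonded to a carbonyl → amide (not amine).
pendant –COCH3: carbonyl C bonded to two carbons → ketone.
pendant –COCH3: carbonyl C bonded to two carbons → ketone.
pendant –COOH: carbonyl C bonded to C and –OH → carboxylic acid.
halogen on an sp³ carbon → alkyl halide.
C–N–C with sp³ carbons and no adjacent C=O → amine (secondary).
pendant –OC(=O)CH3: an acyloxy group → ester.
–COOH: carbonyl C bonded to –OH and C → carboxylic acid (the –OH is not a separate alcohol).

aldehyde, alkyl halide, amide, amine, carboxylic acid, ester, ketone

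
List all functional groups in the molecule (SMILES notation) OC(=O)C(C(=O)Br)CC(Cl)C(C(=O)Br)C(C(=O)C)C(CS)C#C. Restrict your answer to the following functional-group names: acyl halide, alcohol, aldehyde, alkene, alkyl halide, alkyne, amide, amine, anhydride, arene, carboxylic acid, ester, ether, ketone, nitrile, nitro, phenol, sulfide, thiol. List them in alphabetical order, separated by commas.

–COOH: carbonyl C bonded to –OH and C → carboxylic acid (the –OH is not a separate alcohol).
pendant –C(=O)X: carbonyl C bonded to C and halogen → acyl halide.
halogen on an sp³ carbon → alkyl halide.
pendant –C(=O)X: carbonyl C bonded to C and halogen → acyl halide.
pendant –COCH3: carbonyl C bonded to two carbons → ketone.
pendant –CH2SH → thiol.
C≡C triple bond → alkyne.

acyl halide, alkyl halide, alkyne, carboxylic acid, ketone, thiol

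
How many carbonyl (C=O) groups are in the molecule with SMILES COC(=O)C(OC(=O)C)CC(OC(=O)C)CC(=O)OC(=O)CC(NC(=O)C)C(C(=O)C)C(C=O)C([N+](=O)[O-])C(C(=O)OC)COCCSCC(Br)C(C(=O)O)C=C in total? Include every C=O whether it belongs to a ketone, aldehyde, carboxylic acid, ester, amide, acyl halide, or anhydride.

CH3OOC: ester, 1 C=O (running total 1).
CH(OCOCH3): ester, 1 C=O (running total 2).
CH(OCOCH3): ester, 1 C=O (running total 3).
CH2CO-O-COCH2: anhydride, 2 C=O (running total 5).
CH(NHCOCH3): amide, 1 C=O (running total 6).
CH(COCH3): ketone, 1 C=O (running total 7).
CH(CHO): aldehyde, 1 C=O (running total 8).
CH(COOCH3): ester, 1 C=O (running total 9).
CH(COOH): carboxylic acid, 1 C=O (running total 10).

10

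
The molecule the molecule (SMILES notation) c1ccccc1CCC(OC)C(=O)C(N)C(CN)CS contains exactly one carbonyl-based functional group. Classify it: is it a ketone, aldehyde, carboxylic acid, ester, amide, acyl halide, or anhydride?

The carbonyl is in the CO segment: –C(=O)– with carbon on both sides → ketone.

ketone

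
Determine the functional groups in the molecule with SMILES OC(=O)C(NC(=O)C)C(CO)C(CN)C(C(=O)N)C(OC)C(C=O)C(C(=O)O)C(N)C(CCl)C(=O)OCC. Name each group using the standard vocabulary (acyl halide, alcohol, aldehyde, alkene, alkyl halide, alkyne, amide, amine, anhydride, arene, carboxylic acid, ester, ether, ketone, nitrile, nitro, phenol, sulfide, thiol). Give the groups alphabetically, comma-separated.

–COOH: carbonyl C bonded to –OH and C → carboxylic acid (the –OH is not a separate alcohol).
pendant –NHC(=O)CH3: N bonded to a carbonyl → amide (not amine).
pendant –CH2OH on an sp³ backbone C → alcohol.
pendant –CH2NH2: N on sp³ C, no adjacent C=O → amine.
pendant –CONH2: carbonyl C bonded to C and N → amide.
pendant –OCH3: C–O–C with sp³ C, no adjacent C=O → ether.
pendant –CHO: carbonyl C bonded to C and H → aldehyde.
pendant –COOH: carbonyl C bonded to C and –OH → carboxylic acid.
–NH2 on an sp³ carbon with no adjacent C=O → amine.
pendant –CH2X: halogen on sp³ carbon → alkyl halide.
–C(=O)OCH2CH3: carbonyl C bonded to C and to –OEt → ester.

alcohol, aldehyde, alkyl halide, amide, amine, carboxylic acid, ester, ether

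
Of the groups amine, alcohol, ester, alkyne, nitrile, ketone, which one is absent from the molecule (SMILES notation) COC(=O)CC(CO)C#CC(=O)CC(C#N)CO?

alcohol: present (CH(CH2OH) — pendant –CH2OH on an sp³ backbone C → alcohol).
nitrile: present (CH(CN) — pendant –C≡N: nitrile).
alkyne: present (C≡C — C≡C triple bond → alkyne).
ketone: present (CO — –C(=O)– with carbon on both sides → ketone).
ester: present (CH3OOC — CH3O–C(=O)–: carbonyl C bonded to C and to –OCH3 → ester (not ketone + ether)).
amine: no segment matches this pattern.

amine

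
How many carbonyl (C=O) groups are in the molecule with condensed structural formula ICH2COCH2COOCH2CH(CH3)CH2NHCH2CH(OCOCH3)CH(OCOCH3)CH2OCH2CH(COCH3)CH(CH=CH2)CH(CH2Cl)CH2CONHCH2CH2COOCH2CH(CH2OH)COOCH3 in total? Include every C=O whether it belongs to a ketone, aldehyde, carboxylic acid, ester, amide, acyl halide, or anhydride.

8

CO: ketone, 1 C=O (running total 1).
CH2COOCH2: ester, 1 C=O (running total 2).
CH(OCOCH3): ester, 1 C=O (running total 3).
CH(OCOCH3): ester, 1 C=O (running total 4).
CH(COCH3): ketone, 1 C=O (running total 5).
CH2CONHCH2: amide, 1 C=O (running total 6).
CH2COOCH2: ester, 1 C=O (running total 7).
COOCH3: ester, 1 C=O (running total 8).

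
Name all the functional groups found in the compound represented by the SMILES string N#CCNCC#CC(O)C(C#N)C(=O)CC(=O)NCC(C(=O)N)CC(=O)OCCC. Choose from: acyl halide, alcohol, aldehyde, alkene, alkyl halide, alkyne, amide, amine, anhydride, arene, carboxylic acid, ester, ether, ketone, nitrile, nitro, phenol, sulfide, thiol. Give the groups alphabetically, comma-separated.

N≡C–: carbon triple-bonded to nitrogen → nitrile.
C–N–C with sp³ carbons and no adjacent C=O → amine (secondary).
C≡C triple bond → alkyne.
–OH on an sp³ carbon → alcohol (secondary).
pendant –C≡N: nitrile.
–C(=O)– with carbon on both sides → ketone.
–C(=O)–N– linkage → amide (the N is not an amine).
pendant –CONH2: carbonyl C bonded to C and N → amide.
–C(=O)–O–C with C on the carbonyl side → ester.

alcohol, alkyne, amide, amine, ester, ketone, nitrile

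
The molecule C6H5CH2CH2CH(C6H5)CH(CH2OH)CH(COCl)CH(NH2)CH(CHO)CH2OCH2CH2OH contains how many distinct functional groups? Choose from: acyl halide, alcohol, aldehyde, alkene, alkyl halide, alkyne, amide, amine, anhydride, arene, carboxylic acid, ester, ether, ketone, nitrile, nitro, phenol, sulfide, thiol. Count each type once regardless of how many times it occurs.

Taking each segment in turn:
  C6H5: C6H5– phenyl ring → arene.
  CH(C6H5): pendant –C6H5: benzene ring → arene.
  CH(CH2OH): pendant –CH2OH on an sp³ backbone C → alcohol.
  CH(COCl): pendant –C(=O)X: carbonyl C bonded to C and halogen → acyl halide.
  CH(NH2): –NH2 on an sp³ carbon with no adjacent C=O → amine.
  CH(CHO): pendant –CHO: carbonyl C bonded to C and H → aldehyde.
  CH2OCH2: C–O–C with sp³ carbons on both sides and no adjacent C=O → ether.
  CH2OH: –OH on an sp³ carbon → alcohol.
Distinct types present: acyl halide, alcohol, aldehyde, amine, arene, ether.

6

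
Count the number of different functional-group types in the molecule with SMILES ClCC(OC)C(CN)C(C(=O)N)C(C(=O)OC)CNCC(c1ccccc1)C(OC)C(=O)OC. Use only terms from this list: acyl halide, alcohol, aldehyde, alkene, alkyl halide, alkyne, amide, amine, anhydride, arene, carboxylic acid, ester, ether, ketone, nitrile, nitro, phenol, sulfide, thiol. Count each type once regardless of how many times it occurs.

6

Working along the chain:
  ClCH2: halogen on an sp³ carbon → alkyl halide.
  CH(OCH3): pendant –OCH3: C–O–C with sp³ C, no adjacent C=O → ether.
  CH(CH2NH2): pendant –CH2NH2: N on sp³ C, no adjacent C=O → amine.
  CH(CONH2): pendant –CONH2: carbonyl C bonded to C and N → amide.
  CH(COOCH3): pendant –COOCH3: carbonyl C bonded to C and –OCH3 → ester.
  CH2NHCH2: C–N–C with sp³ carbons and no adjacent C=O → amine (secondary).
  CH(C6H5): pendant –C6H5: benzene ring → arene.
  CH(OCH3): pendant –OCH3: C–O–C with sp³ C, no adjacent C=O → ether.
  COOCH3: –C(=O)OCH3: carbonyl C bonded to C and to –OCH3 → ester (not ketone + ether).
Distinct types present: alkyl halide, amide, amine, arene, ester, ether.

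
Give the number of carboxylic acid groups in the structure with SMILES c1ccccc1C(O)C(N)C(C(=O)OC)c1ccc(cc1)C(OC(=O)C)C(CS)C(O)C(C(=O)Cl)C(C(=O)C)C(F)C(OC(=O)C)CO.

C6H5– phenyl ring → arene.
–OH on an sp³ carbon → alcohol (secondary).
–NH2 on an sp³ carbon with no adjacent C=O → amine.
pendant –COOCH3: carbonyl C bonded to C and –OCH3 → ester.
para-disubstituted benzene ring → arene.
pendant –OC(=O)CH3: an acyloxy group → ester.
pendant –CH2SH → thiol.
–OH on an sp³ carbon → alcohol (secondary).
pendant –C(=O)X: carbonyl C bonded to C and halogen → acyl halide.
pendant –COCH3: carbonyl C bonded to two carbons → ketone.
halogen on an sp³ carbon → alkyl halide.
pendant –OC(=O)CH3: an acyloxy group → ester.
–OH on an sp³ carbon → alcohol.
No segment is a carboxylic acid: CH(OH) is alcohol, not carboxylic acid; CH(COOCH3) is ester, not carboxylic acid; CH(OCOCH3) is ester, not carboxylic acid. → 0.

0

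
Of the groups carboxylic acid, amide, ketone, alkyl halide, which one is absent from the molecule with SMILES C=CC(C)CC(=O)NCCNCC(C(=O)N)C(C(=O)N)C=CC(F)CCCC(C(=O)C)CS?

carboxylic acid

amide: present (CH2CONHCH2 — –C(=O)–N– linkage → amide (the N is not an amine)).
ketone: present (CH(COCH3) — pendant –COCH3: carbonyl C bonded to two carbons → ketone).
alkyl halide: present (CH(F) — halogen on an sp³ carbon → alkyl halide).
carboxylic acid: absent. In each of CH2CONHCH2 and CH(CONH2), the carbonyl is bonded to nitrogen, not to –OH; that is an amide.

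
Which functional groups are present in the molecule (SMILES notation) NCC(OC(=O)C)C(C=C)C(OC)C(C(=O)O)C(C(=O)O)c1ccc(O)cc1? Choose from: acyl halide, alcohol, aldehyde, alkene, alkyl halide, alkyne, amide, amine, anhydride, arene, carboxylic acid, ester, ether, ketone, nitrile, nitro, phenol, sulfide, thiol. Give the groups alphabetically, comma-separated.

alkene, amine, arene, carboxylic acid, ester, ether, phenol

Working along the chain:
  H2NCH2: –NH2 on an sp³ carbon with no adjacent C=O → amine.
  CH(OCOCH3): pendant –OC(=O)CH3: an acyloxy group → ester.
  CH(CH=CH2): pendant –CH=CH2: C=C double bond → alkene.
  CH(OCH3): pendant –OCH3: C–O–C with sp³ C, no adjacent C=O → ether.
  CH(COOH): pendant –COOH: carbonyl C bonded to C and –OH → carboxylic acid.
  CH(COOH): pendant –COOH: carbonyl C bonded to C and –OH → carboxylic acid.
  C6H4OH: –OH attached directly to an aromatic ring → phenol (not alcohol); the ring itself is an arene.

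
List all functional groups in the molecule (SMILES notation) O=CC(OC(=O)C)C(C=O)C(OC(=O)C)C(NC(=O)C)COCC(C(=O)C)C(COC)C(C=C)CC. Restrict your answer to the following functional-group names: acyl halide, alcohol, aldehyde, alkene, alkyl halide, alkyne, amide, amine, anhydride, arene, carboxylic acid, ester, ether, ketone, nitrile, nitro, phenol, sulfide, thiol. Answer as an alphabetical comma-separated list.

aldehyde, alkene, amide, ester, ether, ketone

Reading the structure from left to right:
  OHC: terminal –CHO: carbonyl C bonded to H and C → aldehyde.
  CH(OCOCH3): pendant –OC(=O)CH3: an acyloxy group → ester.
  CH(CHO): pendant –CHO: carbonyl C bonded to C and H → aldehyde.
  CH(OCOCH3): pendant –OC(=O)CH3: an acyloxy group → ester.
  CH(NHCOCH3): pendant –NHC(=O)CH3: N bonded to a carbonyl → amide (not amine).
  CH2OCH2: C–O–C with sp³ carbons on both sides and no adjacent C=O → ether.
  CH(COCH3): pendant –COCH3: carbonyl C bonded to two carbons → ketone.
  CH(CH2OCH3): pendant –CH2OCH3: C–O–C linkage → ether.
  CH(CH=CH2): pendant –CH=CH2: C=C double bond → alkene.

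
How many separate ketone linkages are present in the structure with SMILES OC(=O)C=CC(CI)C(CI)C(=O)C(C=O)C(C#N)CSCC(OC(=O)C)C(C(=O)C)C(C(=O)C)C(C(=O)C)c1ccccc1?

Taking each segment in turn:
  HOOC: –COOH: carbonyl C bonded to –OH and C → carboxylic acid (the –OH is not a separate alcohol).
  CH=CH: C=C double bond → alkene.
  CH(CH2I): pendant –CH2X: halogen on sp³ carbon → alkyl halide.
  CH(CH2I): pendant –CH2X: halogen on sp³ carbon → alkyl halide.
  CO: –C(=O)– with carbon on both sides → ketone.
  CH(CHO): pendant –CHO: carbonyl C bonded to C and H → aldehyde.
  CH(CN): pendant –C≡N: nitrile.
  CH2SCH2: C–S–C linkage → sulfide (thioether).
  CH(OCOCH3): pendant –OC(=O)CH3: an acyloxy group → ester.
  CH(COCH3): pendant –COCH3: carbonyl C bonded to two carbons → ketone.
  CH(COCH3): pendant –COCH3: carbonyl C bonded to two carbons → ketone.
  CH(COCH3): pendant –COCH3: carbonyl C bonded to two carbons → ketone.
  C6H5: –C6H5 phenyl ring → arene.
Ketone appears at: CO, CH(COCH3), CH(COCH3), CH(COCH3) → 4.

4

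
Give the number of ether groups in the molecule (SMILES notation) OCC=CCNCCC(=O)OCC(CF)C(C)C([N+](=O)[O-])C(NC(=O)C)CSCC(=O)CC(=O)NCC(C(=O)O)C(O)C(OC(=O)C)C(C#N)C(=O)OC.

Working along the chain:
  HOCH2: HO– on an sp³ carbon → alcohol.
  CH=CH: C=C double bond → alkene.
  CH2NHCH2: C–N–C with sp³ carbons and no adjacent C=O → amine (secondary).
  CH2COOCH2: –C(=O)–O–C with C on the carbonyl side → ester.
  CH(CH2F): pendant –CH2X: halogen on sp³ carbon → alkyl halide.
  CH(NO2): –NO2 on an sp³ carbon → nitro (the N=O is not a carbonyl).
  CH(NHCOCH3): pendant –NHC(=O)CH3: N bonded to a carbonyl → amide (not amine).
  CH2SCH2: C–S–C linkage → sulfide (thioether).
  CO: –C(=O)– with carbon on both sides → ketone.
  CH2CONHCH2: –C(=O)–N– linkage → amide (the N is not an amine).
  CH(COOH): pendant –COOH: carbonyl C bonded to C and –OH → carboxylic acid.
  CH(OH): –OH on an sp³ carbon → alcohol (secondary).
  CH(OCOCH3): pendant –OC(=O)CH3: an acyloxy group → ester.
  CH(CN): pendant –C≡N: nitrile.
  COOCH3: –C(=O)OCH3: carbonyl C bonded to C and to –OCH3 → ester (not ketone + ether).
No segment is a ether: HOCH2 is alcohol, not ether; CH2COOCH2 is ester, not ether; CH2SCH2 is sulfide, not ether. → 0.

0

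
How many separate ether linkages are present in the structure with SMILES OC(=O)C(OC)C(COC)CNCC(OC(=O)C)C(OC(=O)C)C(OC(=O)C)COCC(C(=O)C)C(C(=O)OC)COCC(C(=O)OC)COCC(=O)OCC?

–COOH: carbonyl C bonded to –OH and C → carboxylic acid (the –OH is not a separate alcohol).
pendant –OCH3: C–O–C with sp³ C, no adjacent C=O → ether.
pendant –CH2OCH3: C–O–C linkage → ether.
C–N–C with sp³ carbons and no adjacent C=O → amine (secondary).
pendant –OC(=O)CH3: an acyloxy group → ester.
pendant –OC(=O)CH3: an acyloxy group → ester.
pendant –OC(=O)CH3: an acyloxy group → ester.
C–O–C with sp³ carbons on both sides and no adjacent C=O → ether.
pendant –COCH3: carbonyl C bonded to two carbons → ketone.
pendant –COOCH3: carbonyl C bonded to C and –OCH3 → ester.
C–O–C with sp³ carbons on both sides and no adjacent C=O → ether.
pendant –COOCH3: carbonyl C bonded to C and –OCH3 → ester.
C–O–C with sp³ carbons on both sides and no adjacent C=O → ether.
–C(=O)OCH2CH3: carbonyl C bonded to C and to –OEt → ester.
Ether appears at: CH(OCH3), CH(CH2OCH3), CH2OCH2, CH2OCH2, CH2OCH2 → 5.

5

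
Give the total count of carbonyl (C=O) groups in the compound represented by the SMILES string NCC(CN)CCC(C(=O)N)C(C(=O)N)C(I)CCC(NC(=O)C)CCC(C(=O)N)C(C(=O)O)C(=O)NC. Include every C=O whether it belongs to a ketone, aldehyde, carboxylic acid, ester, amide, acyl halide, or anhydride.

6

CH(CONH2): amide, 1 C=O (running total 1).
CH(CONH2): amide, 1 C=O (running total 2).
CH(NHCOCH3): amide, 1 C=O (running total 3).
CH(CONH2): amide, 1 C=O (running total 4).
CH(COOH): carboxylic acid, 1 C=O (running total 5).
CONHCH3: amide, 1 C=O (running total 6).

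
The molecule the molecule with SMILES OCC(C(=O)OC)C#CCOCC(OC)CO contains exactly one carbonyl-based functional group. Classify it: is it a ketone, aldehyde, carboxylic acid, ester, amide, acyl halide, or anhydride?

ester

The carbonyl is in the CH(COOCH3) segment: pendant –COOCH3: carbonyl C bonded to C and –OCH3 → ester.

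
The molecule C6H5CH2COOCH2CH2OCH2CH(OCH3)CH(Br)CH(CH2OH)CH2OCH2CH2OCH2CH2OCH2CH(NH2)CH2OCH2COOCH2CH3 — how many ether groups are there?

Working along the chain:
  C6H5: C6H5– phenyl ring → arene.
  CH2COOCH2: –C(=O)–O–C with C on the carbonyl side → ester.
  CH2OCH2: C–O–C with sp³ carbons on both sides and no adjacent C=O → ether.
  CH(OCH3): pendant –OCH3: C–O–C with sp³ C, no adjacent C=O → ether.
  CH(Br): halogen on an sp³ carbon → alkyl halide.
  CH(CH2OH): pendant –CH2OH on an sp³ backbone C → alcohol.
  CH2OCH2: C–O–C with sp³ carbons on both sides and no adjacent C=O → ether.
  CH2OCH2: C–O–C with sp³ carbons on both sides and no adjacent C=O → ether.
  CH2OCH2: C–O–C with sp³ carbons on both sides and no adjacent C=O → ether.
  CH(NH2): –NH2 on an sp³ carbon with no adjacent C=O → amine.
  CH2OCH2: C–O–C with sp³ carbons on both sides and no adjacent C=O → ether.
  COOCH2CH3: –C(=O)OCH2CH3: carbonyl C bonded to C and to –OEt → ester.
Ether appears at: CH2OCH2, CH(OCH3), CH2OCH2, CH2OCH2, CH2OCH2, CH2OCH2 → 6.

6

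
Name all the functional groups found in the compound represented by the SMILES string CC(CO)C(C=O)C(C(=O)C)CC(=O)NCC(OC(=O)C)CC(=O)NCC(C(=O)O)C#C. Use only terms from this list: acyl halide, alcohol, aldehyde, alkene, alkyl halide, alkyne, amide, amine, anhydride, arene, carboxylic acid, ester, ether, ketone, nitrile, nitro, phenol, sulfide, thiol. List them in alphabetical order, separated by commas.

Working along the chain:
  CH(CH2OH): pendant –CH2OH on an sp³ backbone C → alcohol.
  CH(CHO): pendant –CHO: carbonyl C bonded to C and H → aldehyde.
  CH(COCH3): pendant –COCH3: carbonyl C bonded to two carbons → ketone.
  CH2CONHCH2: –C(=O)–N– linkage → amide (the N is not an amine).
  CH(OCOCH3): pendant –OC(=O)CH3: an acyloxy group → ester.
  CH2CONHCH2: –C(=O)–N– linkage → amide (the N is not an amine).
  CH(COOH): pendant –COOH: carbonyl C bonded to C and –OH → carboxylic acid.
  C≡CH: C≡C triple bond → alkyne.

alcohol, aldehyde, alkyne, amide, carboxylic acid, ester, ketone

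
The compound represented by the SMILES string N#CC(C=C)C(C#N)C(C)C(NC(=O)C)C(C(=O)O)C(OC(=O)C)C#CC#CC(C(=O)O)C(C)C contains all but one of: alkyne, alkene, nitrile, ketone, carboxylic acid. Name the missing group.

ketone

carboxylic acid: present (CH(COOH) — pendant –COOH: carbonyl C bonded to C and –OH → carboxylic acid).
alkene: present (CH(CH=CH2) — pendant –CH=CH2: C=C double bond → alkene).
nitrile: present (N≡C — N≡C–: carbon triple-bonded to nitrogen → nitrile).
alkyne: present (C≡C — C≡C triple bond → alkyne).
ketone: absent. In CH(OCOCH3), the C=O is bonded to an –O–C group, which defines an ester, not a ketone. In CH(NHCOCH3), the C=O is bonded to nitrogen, which defines an amide, not a ketone. In CH(COOH), the C=O bears an –OH, making it a carboxylic acid rather than a ketone.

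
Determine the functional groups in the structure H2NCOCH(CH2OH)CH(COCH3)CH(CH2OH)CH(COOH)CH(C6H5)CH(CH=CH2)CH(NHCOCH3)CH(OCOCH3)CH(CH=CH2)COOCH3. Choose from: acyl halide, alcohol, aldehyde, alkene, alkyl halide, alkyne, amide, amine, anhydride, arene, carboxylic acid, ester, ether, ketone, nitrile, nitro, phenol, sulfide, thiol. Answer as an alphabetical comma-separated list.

–C(=O)NH2: carbonyl C bonded to C and to N → amide (the N is not a separate amine).
pendant –CH2OH on an sp³ backbone C → alcohol.
pendant –COCH3: carbonyl C bonded to two carbons → ketone.
pendant –CH2OH on an sp³ backbone C → alcohol.
pendant –COOH: carbonyl C bonded to C and –OH → carboxylic acid.
pendant –C6H5: benzene ring → arene.
pendant –CH=CH2: C=C double bond → alkene.
pendant –NHC(=O)CH3: N bonded to a carbonyl → amide (not amine).
pendant –OC(=O)CH3: an acyloxy group → ester.
pendant –CH=CH2: C=C double bond → alkene.
–C(=O)OCH3: carbonyl C bonded to C and to –OCH3 → ester (not ketone + ether).

alcohol, alkene, amide, arene, carboxylic acid, ester, ketone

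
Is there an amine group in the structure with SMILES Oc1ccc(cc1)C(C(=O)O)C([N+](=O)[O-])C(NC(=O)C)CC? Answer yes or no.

no

–OH attached directly to an aromatic ring → phenol (not alcohol); the ring itself is an arene.
pendant –COOH: carbonyl C bonded to C and –OH → carboxylic acid.
–NO2 on an sp³ carbon → nitro (the N=O is not a carbonyl).
pendant –NHC(=O)CH3: N bonded to a carbonyl → amide (not amine).
In CH(NHCOCH3), the nitrogen is bonded directly to a carbonyl carbon, making it part of an amide, not a free amine.
The groups actually present are: amide, arene, carboxylic acid, nitro, phenol.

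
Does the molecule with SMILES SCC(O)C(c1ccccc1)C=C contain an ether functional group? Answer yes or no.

–SH on an sp³ carbon → thiol.
–OH on an sp³ carbon → alcohol (secondary).
pendant –C6H5: benzene ring → arene.
C=C double bond → alkene.
The groups actually present are: alcohol, alkene, arene, thiol.

no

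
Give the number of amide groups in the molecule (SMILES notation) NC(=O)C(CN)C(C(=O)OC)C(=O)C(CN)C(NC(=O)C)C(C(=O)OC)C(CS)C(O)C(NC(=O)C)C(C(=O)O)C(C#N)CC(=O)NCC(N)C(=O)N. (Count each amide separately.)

5

Taking each segment in turn:
  H2NCO: –C(=O)NH2: carbonyl C bonded to C and to N → amide (the N is not a separate amine).
  CH(CH2NH2): pendant –CH2NH2: N on sp³ C, no adjacent C=O → amine.
  CH(COOCH3): pendant –COOCH3: carbonyl C bonded to C and –OCH3 → ester.
  CO: –C(=O)– with carbon on both sides → ketone.
  CH(CH2NH2): pendant –CH2NH2: N on sp³ C, no adjacent C=O → amine.
  CH(NHCOCH3): pendant –NHC(=O)CH3: N bonded to a carbonyl → amide (not amine).
  CH(COOCH3): pendant –COOCH3: carbonyl C bonded to C and –OCH3 → ester.
  CH(CH2SH): pendant –CH2SH → thiol.
  CH(OH): –OH on an sp³ carbon → alcohol (secondary).
  CH(NHCOCH3): pendant –NHC(=O)CH3: N bonded to a carbonyl → amide (not amine).
  CH(COOH): pendant –COOH: carbonyl C bonded to C and –OH → carboxylic acid.
  CH(CN): pendant –C≡N: nitrile.
  CH2CONHCH2: –C(=O)–N– linkage → amide (the N is not an amine).
  CH(NH2): –NH2 on an sp³ carbon with no adjacent C=O → amine.
  CONH2: –C(=O)NH2: carbonyl C bonded to C and to N → amide (the N is not a separate amine).
Amide appears at: H2NCO, CH(NHCOCH3), CH(NHCOCH3), CH2CONHCH2, CONH2 → 5.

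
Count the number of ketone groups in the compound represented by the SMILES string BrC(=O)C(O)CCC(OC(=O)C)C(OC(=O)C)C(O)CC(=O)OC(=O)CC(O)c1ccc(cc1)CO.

Taking each segment in turn:
  BrCO: –C(=O)Br: carbonyl C bonded to C and to a halogen → acyl halide (not alkyl halide).
  CH(OH): –OH on an sp³ carbon → alcohol (secondary).
  CH(OCOCH3): pendant –OC(=O)CH3: an acyloxy group → ester.
  CH(OCOCH3): pendant –OC(=O)CH3: an acyloxy group → ester.
  CH(OH): –OH on an sp³ carbon → alcohol (secondary).
  CH2CO-O-COCH2: two acyl groups sharing one oxygen, –C(=O)–O–C(=O)– → anhydride.
  CH(OH): –OH on an sp³ carbon → alcohol (secondary).
  C6H4: para-disubstituted benzene ring → arene.
  CH2OH: –OH on an sp³ carbon → alcohol.
No segment is a ketone: BrCO is acyl halide, not ketone; CH(OCOCH3) is ester, not ketone; CH(OCOCH3) is ester, not ketone. → 0.

0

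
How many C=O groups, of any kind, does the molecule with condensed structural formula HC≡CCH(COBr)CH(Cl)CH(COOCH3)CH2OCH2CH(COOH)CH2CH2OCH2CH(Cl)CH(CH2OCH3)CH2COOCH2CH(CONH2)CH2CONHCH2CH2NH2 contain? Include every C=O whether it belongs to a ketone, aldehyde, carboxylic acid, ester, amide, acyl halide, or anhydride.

6

CH(COBr): acyl halide, 1 C=O (running total 1).
CH(COOCH3): ester, 1 C=O (running total 2).
CH(COOH): carboxylic acid, 1 C=O (running total 3).
CH2COOCH2: ester, 1 C=O (running total 4).
CH(CONH2): amide, 1 C=O (running total 5).
CH2CONHCH2: amide, 1 C=O (running total 6).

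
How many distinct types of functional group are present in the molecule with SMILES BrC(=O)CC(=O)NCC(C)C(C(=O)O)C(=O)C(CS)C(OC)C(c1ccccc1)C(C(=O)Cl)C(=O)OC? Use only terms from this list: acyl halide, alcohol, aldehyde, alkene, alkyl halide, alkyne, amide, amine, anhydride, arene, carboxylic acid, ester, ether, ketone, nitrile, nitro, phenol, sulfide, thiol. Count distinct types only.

Working along the chain:
  BrCO: –C(=O)Br: carbonyl C bonded to C and to a halogen → acyl halide (not alkyl halide).
  CH2CONHCH2: –C(=O)–N– linkage → amide (the N is not an amine).
  CH(COOH): pendant –COOH: carbonyl C bonded to C and –OH → carboxylic acid.
  CO: –C(=O)– with carbon on both sides → ketone.
  CH(CH2SH): pendant –CH2SH → thiol.
  CH(OCH3): pendant –OCH3: C–O–C with sp³ C, no adjacent C=O → ether.
  CH(C6H5): pendant –C6H5: benzene ring → arene.
  CH(COCl): pendant –C(=O)X: carbonyl C bonded to C and halogen → acyl halide.
  COOCH3: –C(=O)OCH3: carbonyl C bonded to C and to –OCH3 → ester (not ketone + ether).
Distinct types present: acyl halide, amide, arene, carboxylic acid, ester, ether, ketone, thiol.

8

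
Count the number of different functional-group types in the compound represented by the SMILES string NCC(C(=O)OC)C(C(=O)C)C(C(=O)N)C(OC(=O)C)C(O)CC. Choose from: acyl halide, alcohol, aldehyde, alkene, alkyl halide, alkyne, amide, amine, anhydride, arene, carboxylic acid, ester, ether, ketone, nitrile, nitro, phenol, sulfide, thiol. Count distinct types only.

5

Reading the structure from left to right:
  H2NCH2: –NH2 on an sp³ carbon with no adjacent C=O → amine.
  CH(COOCH3): pendant –COOCH3: carbonyl C bonded to C and –OCH3 → ester.
  CH(COCH3): pendant –COCH3: carbonyl C bonded to two carbons → ketone.
  CH(CONH2): pendant –CONH2: carbonyl C bonded to C and N → amide.
  CH(OCOCH3): pendant –OC(=O)CH3: an acyloxy group → ester.
  CH(OH): –OH on an sp³ carbon → alcohol (secondary).
Distinct types present: alcohol, amide, amine, ester, ketone.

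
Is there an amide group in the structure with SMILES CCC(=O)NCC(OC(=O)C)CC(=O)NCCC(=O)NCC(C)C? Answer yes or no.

–C(=O)–N– linkage → amide (the N is not an amine).
pendant –OC(=O)CH3: an acyloxy group → ester.
–C(=O)–N– linkage → amide (the N is not an amine).
–C(=O)–N– linkage → amide (the N is not an amine).
The CH2CONHCH2 segment supplies the amide: –C(=O)–N– linkage → amide (the N is not an amine).

yes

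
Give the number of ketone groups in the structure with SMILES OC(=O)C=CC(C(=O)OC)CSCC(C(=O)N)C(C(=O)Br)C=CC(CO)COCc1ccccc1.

0

–COOH: carbonyl C bonded to –OH and C → carboxylic acid (the –OH is not a separate alcohol).
C=C double bond → alkene.
pendant –COOCH3: carbonyl C bonded to C and –OCH3 → ester.
C–S–C linkage → sulfide (thioether).
pendant –CONH2: carbonyl C bonded to C and N → amide.
pendant –C(=O)X: carbonyl C bonded to C and halogen → acyl halide.
C=C double bond → alkene.
pendant –CH2OH on an sp³ backbone C → alcohol.
C–O–C with sp³ carbons on both sides and no adjacent C=O → ether.
–C6H5 phenyl ring → arene.
No segment is a ketone: HOOC is carboxylic acid, not ketone; CH(COOCH3) is ester, not ketone; CH(CONH2) is amide, not ketone. → 0.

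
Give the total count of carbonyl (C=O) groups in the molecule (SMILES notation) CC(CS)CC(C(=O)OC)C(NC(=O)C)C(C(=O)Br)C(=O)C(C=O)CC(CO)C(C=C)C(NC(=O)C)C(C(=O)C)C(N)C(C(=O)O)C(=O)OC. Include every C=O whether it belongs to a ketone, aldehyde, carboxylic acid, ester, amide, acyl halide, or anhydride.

CH(COOCH3): ester, 1 C=O (running total 1).
CH(NHCOCH3): amide, 1 C=O (running total 2).
CH(COBr): acyl halide, 1 C=O (running total 3).
CO: ketone, 1 C=O (running total 4).
CH(CHO): aldehyde, 1 C=O (running total 5).
CH(NHCOCH3): amide, 1 C=O (running total 6).
CH(COCH3): ketone, 1 C=O (running total 7).
CH(COOH): carboxylic acid, 1 C=O (running total 8).
COOCH3: ester, 1 C=O (running total 9).

9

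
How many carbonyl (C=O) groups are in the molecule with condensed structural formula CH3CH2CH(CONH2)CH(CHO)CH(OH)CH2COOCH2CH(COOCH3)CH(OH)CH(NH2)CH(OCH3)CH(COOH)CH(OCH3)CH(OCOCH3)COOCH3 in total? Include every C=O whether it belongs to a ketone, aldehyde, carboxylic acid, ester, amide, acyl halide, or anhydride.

CH(CONH2): amide, 1 C=O (running total 1).
CH(CHO): aldehyde, 1 C=O (running total 2).
CH2COOCH2: ester, 1 C=O (running total 3).
CH(COOCH3): ester, 1 C=O (running total 4).
CH(COOH): carboxylic acid, 1 C=O (running total 5).
CH(OCOCH3): ester, 1 C=O (running total 6).
COOCH3: ester, 1 C=O (running total 7).

7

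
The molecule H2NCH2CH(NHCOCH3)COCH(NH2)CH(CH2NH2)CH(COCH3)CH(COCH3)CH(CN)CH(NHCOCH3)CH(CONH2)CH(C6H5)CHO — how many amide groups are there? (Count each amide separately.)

3

–NH2 on an sp³ carbon with no adjacent C=O → amine.
pendant –NHC(=O)CH3: N bonded to a carbonyl → amide (not amine).
–C(=O)– with carbon on both sides → ketone.
–NH2 on an sp³ carbon with no adjacent C=O → amine.
pendant –CH2NH2: N on sp³ C, no adjacent C=O → amine.
pendant –COCH3: carbonyl C bonded to two carbons → ketone.
pendant –COCH3: carbonyl C bonded to two carbons → ketone.
pendant –C≡N: nitrile.
pendant –NHC(=O)CH3: N bonded to a carbonyl → amide (not amine).
pendant –CONH2: carbonyl C bonded to C and N → amide.
pendant –C6H5: benzene ring → arene.
terminal –CHO: carbonyl C bonded to H and C → aldehyde.
Amide appears at: CH(NHCOCH3), CH(NHCOCH3), CH(CONH2) → 3.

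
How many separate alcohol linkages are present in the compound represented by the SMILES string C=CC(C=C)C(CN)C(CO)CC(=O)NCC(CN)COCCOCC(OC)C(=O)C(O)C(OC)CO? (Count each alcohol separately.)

Reading the structure from left to right:
  CH2=CH: C=C double bond → alkene.
  CH(CH=CH2): pendant –CH=CH2: C=C double bond → alkene.
  CH(CH2NH2): pendant –CH2NH2: N on sp³ C, no adjacent C=O → amine.
  CH(CH2OH): pendant –CH2OH on an sp³ backbone C → alcohol.
  CH2CONHCH2: –C(=O)–N– linkage → amide (the N is not an amine).
  CH(CH2NH2): pendant –CH2NH2: N on sp³ C, no adjacent C=O → amine.
  CH2OCH2: C–O–C with sp³ carbons on both sides and no adjacent C=O → ether.
  CH2OCH2: C–O–C with sp³ carbons on both sides and no adjacent C=O → ether.
  CH(OCH3): pendant –OCH3: C–O–C with sp³ C, no adjacent C=O → ether.
  CO: –C(=O)– with carbon on both sides → ketone.
  CH(OH): –OH on an sp³ carbon → alcohol (secondary).
  CH(OCH3): pendant –OCH3: C–O–C with sp³ C, no adjacent C=O → ether.
  CH2OH: –OH on an sp³ carbon → alcohol.
Alcohol appears at: CH(CH2OH), CH(OH), CH2OH → 3.

3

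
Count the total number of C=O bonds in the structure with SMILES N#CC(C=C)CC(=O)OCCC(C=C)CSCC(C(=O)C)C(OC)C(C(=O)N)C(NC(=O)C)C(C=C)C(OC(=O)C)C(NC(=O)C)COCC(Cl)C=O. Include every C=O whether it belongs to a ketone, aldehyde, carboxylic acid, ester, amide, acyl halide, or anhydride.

CH2COOCH2: ester, 1 C=O (running total 1).
CH(COCH3): ketone, 1 C=O (running total 2).
CH(CONH2): amide, 1 C=O (running total 3).
CH(NHCOCH3): amide, 1 C=O (running total 4).
CH(OCOCH3): ester, 1 C=O (running total 5).
CH(NHCOCH3): amide, 1 C=O (running total 6).
CHO: aldehyde, 1 C=O (running total 7).

7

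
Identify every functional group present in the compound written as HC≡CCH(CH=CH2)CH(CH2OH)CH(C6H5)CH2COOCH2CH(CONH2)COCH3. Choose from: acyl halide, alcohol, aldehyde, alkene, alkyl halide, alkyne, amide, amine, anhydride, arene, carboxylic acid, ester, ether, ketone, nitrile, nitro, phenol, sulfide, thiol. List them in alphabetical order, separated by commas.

Taking each segment in turn:
  HC≡C: C≡C triple bond → alkyne.
  CH(CH=CH2): pendant –CH=CH2: C=C double bond → alkene.
  CH(CH2OH): pendant –CH2OH on an sp³ backbone C → alcohol.
  CH(C6H5): pendant –C6H5: benzene ring → arene.
  CH2COOCH2: –C(=O)–O–C with C on the carbonyl side → ester.
  CH(CONH2): pendant –CONH2: carbonyl C bonded to C and N → amide.
  CO: –C(=O)– with carbon on both sides → ketone.

alcohol, alkene, alkyne, amide, arene, ester, ketone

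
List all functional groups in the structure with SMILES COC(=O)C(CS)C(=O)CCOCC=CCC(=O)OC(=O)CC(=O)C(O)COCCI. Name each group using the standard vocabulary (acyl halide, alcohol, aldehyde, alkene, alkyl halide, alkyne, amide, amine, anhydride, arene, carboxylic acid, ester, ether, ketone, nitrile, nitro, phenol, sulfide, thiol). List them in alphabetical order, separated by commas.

alcohol, alkene, alkyl halide, anhydride, ester, ether, ketone, thiol

CH3O–C(=O)–: carbonyl C bonded to C and to –OCH3 → ester (not ketone + ether).
pendant –CH2SH → thiol.
–C(=O)– with carbon on both sides → ketone.
C–O–C with sp³ carbons on both sides and no adjacent C=O → ether.
C=C double bond → alkene.
two acyl groups sharing one oxygen, –C(=O)–O–C(=O)– → anhydride.
–C(=O)– with carbon on both sides → ketone.
–OH on an sp³ carbon → alcohol (secondary).
C–O–C with sp³ carbons on both sides and no adjacent C=O → ether.
halogen on an sp³ carbon → alkyl halide.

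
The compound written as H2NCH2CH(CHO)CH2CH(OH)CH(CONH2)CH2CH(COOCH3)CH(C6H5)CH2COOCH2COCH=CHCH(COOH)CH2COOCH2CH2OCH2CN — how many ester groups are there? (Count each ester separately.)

3

Taking each segment in turn:
  H2NCH2: –NH2 on an sp³ carbon with no adjacent C=O → amine.
  CH(CHO): pendant –CHO: carbonyl C bonded to C and H → aldehyde.
  CH(OH): –OH on an sp³ carbon → alcohol (secondary).
  CH(CONH2): pendant –CONH2: carbonyl C bonded to C and N → amide.
  CH(COOCH3): pendant –COOCH3: carbonyl C bonded to C and –OCH3 → ester.
  CH(C6H5): pendant –C6H5: benzene ring → arene.
  CH2COOCH2: –C(=O)–O–C with C on the carbonyl side → ester.
  CO: –C(=O)– with carbon on both sides → ketone.
  CH=CH: C=C double bond → alkene.
  CH(COOH): pendant –COOH: carbonyl C bonded to C and –OH → carboxylic acid.
  CH2COOCH2: –C(=O)–O–C with C on the carbonyl side → ester.
  CH2OCH2: C–O–C with sp³ carbons on both sides and no adjacent C=O → ether.
  CN: –C≡N: carbon triple-bonded to nitrogen → nitrile.
Ester appears at: CH(COOCH3), CH2COOCH2, CH2COOCH2 → 3.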